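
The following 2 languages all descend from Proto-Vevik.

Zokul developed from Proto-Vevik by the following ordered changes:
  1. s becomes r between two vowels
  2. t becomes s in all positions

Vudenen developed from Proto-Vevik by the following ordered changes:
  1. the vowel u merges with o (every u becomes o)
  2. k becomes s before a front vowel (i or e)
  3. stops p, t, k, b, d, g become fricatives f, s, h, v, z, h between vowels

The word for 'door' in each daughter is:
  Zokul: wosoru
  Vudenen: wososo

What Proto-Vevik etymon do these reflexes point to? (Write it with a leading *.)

Position 6: Zokul has u, Vudenen has o. Zokul preserves u here (none of its changes turn any other segment into u), so the proto-segment is *u.
Position 3: Zokul has s, Vudenen has s. Taking the neighbouring segments as reconstructed: Zokul s can only go back to *t; Vudenen s could go back to *t or *s — the one source consistent with every daughter is *t.
Continuing position by position gives *wotosu; check it forward:
Zokul: *wotosu
  wotosu → wotoru   [rhotacism]
  wotoru → wosoru   [unconditioned shift]
  giving Zokul wosoru.
Vudenen: *wotosu
  wotosu → wotoso   [vowel merger]
  wotoso (rule 2 does not apply)
  wotoso → wososo   [intervocalic lenition]
  giving Vudenen wososo.
Only *wotosu yields all of Zokul wosoru, Vudenen wososo.

*wotosu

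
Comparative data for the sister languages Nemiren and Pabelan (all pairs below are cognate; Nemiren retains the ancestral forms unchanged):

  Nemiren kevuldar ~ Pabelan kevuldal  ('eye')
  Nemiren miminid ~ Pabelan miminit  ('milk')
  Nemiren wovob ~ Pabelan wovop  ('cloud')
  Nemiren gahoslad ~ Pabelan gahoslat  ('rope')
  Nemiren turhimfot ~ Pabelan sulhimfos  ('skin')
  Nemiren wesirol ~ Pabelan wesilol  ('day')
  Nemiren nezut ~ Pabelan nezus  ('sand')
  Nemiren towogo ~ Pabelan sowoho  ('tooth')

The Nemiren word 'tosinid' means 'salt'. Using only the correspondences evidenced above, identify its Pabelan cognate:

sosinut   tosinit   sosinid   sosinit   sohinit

towogo ~ sowoho — Nemiren t corresponds to Pabelan s word-initially before a back vowel.
miminid ~ miminit, gahoslad ~ gahoslat — Nemiren d corresponds to Pabelan t word-finally.
Applying these to Nemiren 'tosinid':
  tosinid → sosinid   (t→s word-initially before a back vowel)
  sosinid → sosinit   (d→t word-finally)
So the Pabelan cognate is 'sosinit'.

sosinit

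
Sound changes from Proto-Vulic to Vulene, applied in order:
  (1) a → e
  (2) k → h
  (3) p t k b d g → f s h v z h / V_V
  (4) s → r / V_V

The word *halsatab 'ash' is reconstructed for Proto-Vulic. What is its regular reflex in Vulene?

helsereb

Vulene: *halsatab
  halsatab → helseteb   [vowel merger]
  helseteb (rule 2 does not apply)
  helseteb → helseseb   [intervocalic lenition]
  helseseb → helsereb   [rhotacism]
  giving Vulene helsereb.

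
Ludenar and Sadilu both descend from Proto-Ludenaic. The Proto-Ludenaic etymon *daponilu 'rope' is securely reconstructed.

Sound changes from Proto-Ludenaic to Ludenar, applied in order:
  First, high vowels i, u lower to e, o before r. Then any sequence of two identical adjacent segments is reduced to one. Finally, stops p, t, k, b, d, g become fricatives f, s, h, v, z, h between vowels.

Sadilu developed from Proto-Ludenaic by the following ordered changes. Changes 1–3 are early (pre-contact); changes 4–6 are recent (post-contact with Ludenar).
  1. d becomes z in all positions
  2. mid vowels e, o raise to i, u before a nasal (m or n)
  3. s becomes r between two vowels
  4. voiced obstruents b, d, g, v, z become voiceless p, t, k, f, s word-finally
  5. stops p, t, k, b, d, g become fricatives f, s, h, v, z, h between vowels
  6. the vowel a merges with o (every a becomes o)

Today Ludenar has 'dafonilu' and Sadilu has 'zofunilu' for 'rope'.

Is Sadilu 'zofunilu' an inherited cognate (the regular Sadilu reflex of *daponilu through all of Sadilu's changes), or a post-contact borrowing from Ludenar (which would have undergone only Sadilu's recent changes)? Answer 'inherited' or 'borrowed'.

If inherited, *daponilu would pass through all of Sadilu's changes:
Sadilu: *daponilu
  daponilu → zaponilu   [unconditioned shift]
  zaponilu → zapunilu   [pre-nasal raising]
  zapunilu (rule 3 does not apply)
  zapunilu (rule 4 does not apply)
  zapunilu → zafunilu   [intervocalic lenition]
  zafunilu → zofunilu   [vowel merger]
  giving Sadilu zofunilu.
If borrowed from Ludenar 'dafonilu' after the early changes, it would undergo only the recent ones:
  rule 4 (final devoicing): no change (dafonilu)
  rule 5 (intervocalic lenition): no change (dafonilu)
  rule 6 (vowel merger): dafonilu → dofonilu
  ⇒ as a loan: dofonilu
Sadilu 'zofunilu' matches the inherited outcome exactly, so it is an inherited cognate, not a loan.

inherited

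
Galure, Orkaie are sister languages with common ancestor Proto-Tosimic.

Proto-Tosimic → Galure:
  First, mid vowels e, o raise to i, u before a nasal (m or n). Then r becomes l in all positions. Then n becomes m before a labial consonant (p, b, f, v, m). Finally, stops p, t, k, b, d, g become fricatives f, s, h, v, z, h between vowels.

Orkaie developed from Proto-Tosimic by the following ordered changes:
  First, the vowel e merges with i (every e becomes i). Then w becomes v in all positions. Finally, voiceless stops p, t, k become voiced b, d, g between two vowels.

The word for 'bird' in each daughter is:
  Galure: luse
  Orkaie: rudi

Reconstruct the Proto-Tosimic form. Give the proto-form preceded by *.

Position 3: Galure has s, Orkaie has d. Taking the neighbouring segments as reconstructed: Galure s could go back to *t or *s; Orkaie d could go back to *t or *d — the one source consistent with every daughter is *t.
Position 4: Galure has e, Orkaie has i. Galure preserves e here (none of its changes turn any other segment into e), so the proto-segment is *e.
Position 1: Galure has l, Orkaie has r. Orkaie preserves r here (none of its changes turn any other segment into r), so the proto-segment is *r.
Continuing position by position gives *rute; check it forward:
Galure: start from *rute.
  rule 1: no change — rute
  rule 2 (unconditioned shift): rute → lute
  rule 3: no change — lute
  rule 4 (intervocalic lenition): lute → luse
  ⇒ Galure luse
Orkaie: *rute > ruti > rudi  (by vowel merger, intervocalic voicing)
*rute is the unique common source.

*rute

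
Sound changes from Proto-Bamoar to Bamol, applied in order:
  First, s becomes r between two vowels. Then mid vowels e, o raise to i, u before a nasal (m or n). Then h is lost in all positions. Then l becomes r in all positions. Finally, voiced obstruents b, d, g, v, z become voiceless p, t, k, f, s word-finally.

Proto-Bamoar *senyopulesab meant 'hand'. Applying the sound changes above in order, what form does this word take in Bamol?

Bamol: start from *senyopulesab.
  rule 1 (rhotacism): senyopulesab → senyopulerab
  rule 2 (pre-nasal raising): senyopulerab → sinyopulerab
  rule 3: no change — sinyopulerab
  rule 4 (unconditioned shift): sinyopulerab → sinyopurerab
  rule 5 (final devoicing): sinyopurerab → sinyopurerap
  ⇒ Bamol sinyopurerap

sinyopurerap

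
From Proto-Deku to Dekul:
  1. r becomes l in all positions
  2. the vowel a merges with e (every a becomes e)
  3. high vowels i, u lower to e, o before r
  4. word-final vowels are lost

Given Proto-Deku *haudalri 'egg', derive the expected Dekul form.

heudell

Dekul: *haudalri > haudalli > heudelli > heudell  (by unconditioned shift, vowel merger, apocope)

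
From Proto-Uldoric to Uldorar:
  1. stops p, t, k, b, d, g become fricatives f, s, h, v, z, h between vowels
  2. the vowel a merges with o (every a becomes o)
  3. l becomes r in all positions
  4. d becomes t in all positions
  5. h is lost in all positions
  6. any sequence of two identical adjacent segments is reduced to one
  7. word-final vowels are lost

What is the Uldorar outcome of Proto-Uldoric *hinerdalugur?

inertorur

Uldorar: *hinerdalugur > hinerdaluhur > hinerdoluhur > hinerdoruhur > hinertoruhur > inertoruur > inertorur  (by intervocalic lenition, vowel merger, unconditioned shift, unconditioned shift, h-loss, degemination)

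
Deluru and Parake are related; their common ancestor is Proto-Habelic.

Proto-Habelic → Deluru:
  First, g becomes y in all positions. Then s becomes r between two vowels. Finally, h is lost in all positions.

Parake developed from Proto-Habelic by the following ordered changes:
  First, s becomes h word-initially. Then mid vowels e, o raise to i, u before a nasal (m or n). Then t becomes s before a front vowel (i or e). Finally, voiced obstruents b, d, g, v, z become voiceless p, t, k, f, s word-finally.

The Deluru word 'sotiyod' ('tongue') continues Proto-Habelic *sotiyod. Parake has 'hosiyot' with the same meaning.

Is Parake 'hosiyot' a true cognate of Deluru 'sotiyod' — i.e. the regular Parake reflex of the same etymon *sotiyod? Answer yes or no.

Derive the expected Parake reflex of *sotiyod:
Parake: *sotiyod > hotiyod > hosiyod > hosiyot  (by debuccalisation, palatalisation, final devoicing)
Parake 'hosiyot' matches the regular reflex exactly, so the pair is cognate.

yes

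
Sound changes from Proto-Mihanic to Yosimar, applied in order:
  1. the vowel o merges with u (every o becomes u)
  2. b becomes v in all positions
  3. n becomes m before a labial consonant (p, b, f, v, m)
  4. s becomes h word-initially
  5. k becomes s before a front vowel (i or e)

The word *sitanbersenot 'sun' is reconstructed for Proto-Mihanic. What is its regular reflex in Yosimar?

hitamversenut

Yosimar: *sitanbersenot
  sitanbersenot → sitanbersenut   [vowel merger]
  sitanbersenut → sitanversenut   [unconditioned shift]
  sitanversenut → sitamversenut   [nasal place assimilation]
  sitamversenut → hitamversenut   [debuccalisation]
  hitamversenut (rule 5 does not apply)
  giving Yosimar hitamversenut.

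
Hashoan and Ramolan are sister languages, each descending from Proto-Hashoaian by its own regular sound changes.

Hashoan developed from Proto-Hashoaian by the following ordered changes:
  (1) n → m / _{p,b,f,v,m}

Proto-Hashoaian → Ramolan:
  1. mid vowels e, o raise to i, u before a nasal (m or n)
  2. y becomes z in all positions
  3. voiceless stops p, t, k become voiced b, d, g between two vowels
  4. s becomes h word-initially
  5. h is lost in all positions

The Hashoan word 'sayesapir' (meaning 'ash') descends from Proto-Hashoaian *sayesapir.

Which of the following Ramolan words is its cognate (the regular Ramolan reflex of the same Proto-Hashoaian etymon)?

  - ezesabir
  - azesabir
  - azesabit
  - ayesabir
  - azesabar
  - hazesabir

Ramolan: *sayesapir
  sayesapir (rule 1 does not apply)
  sayesapir → sazesapir   [unconditioned shift]
  sazesapir → sazesabir   [intervocalic voicing]
  sazesabir → hazesabir   [debuccalisation]
  hazesabir → azesabir   [h-loss]
  giving Ramolan azesabir.
Only 'azesabir' matches the regular Ramolan development of *sayesapir.

azesabir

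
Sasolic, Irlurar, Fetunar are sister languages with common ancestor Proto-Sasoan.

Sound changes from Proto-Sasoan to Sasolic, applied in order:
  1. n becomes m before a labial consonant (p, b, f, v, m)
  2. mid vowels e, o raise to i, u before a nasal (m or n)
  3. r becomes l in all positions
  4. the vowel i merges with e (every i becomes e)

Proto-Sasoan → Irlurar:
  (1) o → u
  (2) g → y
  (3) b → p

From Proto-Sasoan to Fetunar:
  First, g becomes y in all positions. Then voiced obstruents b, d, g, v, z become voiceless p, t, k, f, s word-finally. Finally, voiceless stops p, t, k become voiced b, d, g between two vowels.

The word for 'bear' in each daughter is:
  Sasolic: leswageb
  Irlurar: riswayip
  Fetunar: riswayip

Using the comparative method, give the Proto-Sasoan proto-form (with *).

Position 6: Sasolic has g, Irlurar has y, Fetunar has y. Sasolic preserves g here (none of its changes turn any other segment into g), so the proto-segment is *g.
Position 2: Sasolic has e, Irlurar has i, Fetunar has i. Irlurar preserves i here (none of its changes turn any other segment into i), so the proto-segment is *i.
Position 8: Sasolic has b, Irlurar has p, Fetunar has p. Sasolic preserves b here (none of its changes turn any other segment into b), so the proto-segment is *b.
This points to *riswagib. Verify forward in each daughter:
Sasolic: start from *riswagib.
  rule 1: no change — riswagib
  rule 2: no change — riswagib
  rule 3 (unconditioned shift): riswagib → liswagib
  rule 4 (vowel merger): liswagib → leswageb
  ⇒ Sasolic leswageb
Irlurar: *riswagib
  riswagib (rule 1 does not apply)
  riswagib → riswayib   [unconditioned shift]
  riswayib → riswayip   [unconditioned shift]
  giving Irlurar riswayip.
Fetunar: *riswagib > riswayib > riswayip  (by unconditioned shift, final devoicing)
*riswagib is the unique common source.

*riswagib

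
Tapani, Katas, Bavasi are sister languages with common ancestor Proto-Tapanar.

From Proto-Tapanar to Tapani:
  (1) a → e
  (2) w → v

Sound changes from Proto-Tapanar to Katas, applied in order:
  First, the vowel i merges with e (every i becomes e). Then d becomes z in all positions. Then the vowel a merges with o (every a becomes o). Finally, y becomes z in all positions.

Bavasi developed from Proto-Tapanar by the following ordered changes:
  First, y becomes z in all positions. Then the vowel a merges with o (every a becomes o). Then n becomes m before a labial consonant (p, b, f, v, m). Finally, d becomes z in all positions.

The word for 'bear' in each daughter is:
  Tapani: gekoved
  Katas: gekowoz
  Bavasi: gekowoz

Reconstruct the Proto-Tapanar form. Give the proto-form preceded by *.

Position 7: Tapani has d, Katas has z, Bavasi has z. Tapani preserves d here (none of its changes turn any other segment into d), so the proto-segment is *d.
Position 5: Tapani has v, Katas has w, Bavasi has w. Katas preserves w here (none of its changes turn any other segment into w), so the proto-segment is *w.
Position 6: Tapani has e, Katas has o, Bavasi has o. Taking the neighbouring segments as reconstructed: Tapani e could go back to *a or *e; Katas o could go back to *a or *o; Bavasi o could go back to *a or *o — the one source consistent with every daughter is *a.
This points to *gekowad. Verify forward in each daughter:
Tapani: start from *gekowad.
  rule 1 (vowel merger): gekowad → gekowed
  rule 2 (unconditioned shift): gekowed → gekoved
  ⇒ Tapani gekoved
Katas: *gekowad > gekowaz > gekowoz  (by unconditioned shift, vowel merger)
Bavasi: *gekowad > gekowod > gekowoz  (by vowel merger, unconditioned shift)
No other proto-form is consistent with every reflex, so the reconstruction is *gekowad.

*gekowad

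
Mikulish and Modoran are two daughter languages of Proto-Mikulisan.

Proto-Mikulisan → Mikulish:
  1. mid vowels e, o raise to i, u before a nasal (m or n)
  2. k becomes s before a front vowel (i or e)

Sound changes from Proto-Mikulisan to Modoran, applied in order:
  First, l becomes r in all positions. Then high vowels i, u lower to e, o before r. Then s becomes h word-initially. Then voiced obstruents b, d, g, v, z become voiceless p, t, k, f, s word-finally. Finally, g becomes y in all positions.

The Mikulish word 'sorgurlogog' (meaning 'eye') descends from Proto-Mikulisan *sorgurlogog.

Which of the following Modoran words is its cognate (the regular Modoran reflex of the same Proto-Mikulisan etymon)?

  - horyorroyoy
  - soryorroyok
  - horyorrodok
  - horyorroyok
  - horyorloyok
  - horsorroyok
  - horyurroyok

horyorroyok

Modoran: start from *sorgurlogog.
  rule 1 (unconditioned shift): sorgurlogog → sorgurrogog
  rule 2 (pre-rhotic lowering): sorgurrogog → sorgorrogog
  rule 3 (debuccalisation): sorgorrogog → horgorrogog
  rule 4 (final devoicing): horgorrogog → horgorrogok
  rule 5 (unconditioned shift): horgorrogok → horyorroyok
  ⇒ Modoran horyorroyok
The other candidates each miss or misapply at least one Modoran change.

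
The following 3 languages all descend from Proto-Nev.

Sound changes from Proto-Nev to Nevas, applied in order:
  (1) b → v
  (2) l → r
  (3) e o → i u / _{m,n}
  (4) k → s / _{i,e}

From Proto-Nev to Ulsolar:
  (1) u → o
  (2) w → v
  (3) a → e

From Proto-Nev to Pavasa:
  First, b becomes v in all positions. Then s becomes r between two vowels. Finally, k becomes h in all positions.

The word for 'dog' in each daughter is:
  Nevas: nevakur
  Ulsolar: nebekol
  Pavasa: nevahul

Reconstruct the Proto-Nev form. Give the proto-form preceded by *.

Position 6: Nevas has u, Ulsolar has o, Pavasa has u. Pavasa preserves u here (none of its changes turn any other segment into u), so the proto-segment is *u.
Position 4: Nevas has a, Ulsolar has e, Pavasa has a. Nevas preserves a here (none of its changes turn any other segment into a), so the proto-segment is *a.
Position 3: Nevas has v, Ulsolar has b, Pavasa has v. Ulsolar preserves b here (none of its changes turn any other segment into b), so the proto-segment is *b.
Continuing position by position gives *nebakul; check it forward:
Nevas: *nebakul
  nebakul → nevakul   [unconditioned shift]
  nevakul → nevakur   [unconditioned shift]
  nevakur (rule 3 does not apply)
  nevakur (rule 4 does not apply)
  giving Nevas nevakur.
Ulsolar: start from *nebakul.
  rule 1 (vowel merger): nebakul → nebakol
  rule 2: no change — nebakol
  rule 3 (vowel merger): nebakol → nebekol
  ⇒ Ulsolar nebekol
Pavasa: *nebakul
  nebakul → nevakul   [unconditioned shift]
  nevakul (rule 2 does not apply)
  nevakul → nevahul   [unconditioned shift]
  giving Pavasa nevahul.
*nebakul is the unique common source.

*nebakul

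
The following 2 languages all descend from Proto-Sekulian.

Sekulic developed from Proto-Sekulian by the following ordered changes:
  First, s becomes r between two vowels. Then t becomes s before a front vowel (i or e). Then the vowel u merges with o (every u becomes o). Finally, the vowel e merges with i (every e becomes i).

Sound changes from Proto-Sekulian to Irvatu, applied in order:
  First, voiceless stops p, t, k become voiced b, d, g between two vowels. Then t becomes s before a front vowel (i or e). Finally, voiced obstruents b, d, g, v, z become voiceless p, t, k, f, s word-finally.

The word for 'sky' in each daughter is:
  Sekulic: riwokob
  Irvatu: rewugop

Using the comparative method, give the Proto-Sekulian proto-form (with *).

Position 4: Sekulic has o, Irvatu has u. Irvatu preserves u here (none of its changes turn any other segment into u), so the proto-segment is *u.
Position 2: Sekulic has i, Irvatu has e. Irvatu preserves e here (none of its changes turn any other segment into e), so the proto-segment is *e.
This points to *rewukob. Verify forward in each daughter:
Sekulic: *rewukob
  rewukob (rule 1 does not apply)
  rewukob (rule 2 does not apply)
  rewukob → rewokob   [vowel merger]
  rewokob → riwokob   [vowel merger]
  giving Sekulic riwokob.
Irvatu: *rewukob > rewugob > rewugop  (by intervocalic voicing, final devoicing)
*rewukob is the unique common source.

*rewukob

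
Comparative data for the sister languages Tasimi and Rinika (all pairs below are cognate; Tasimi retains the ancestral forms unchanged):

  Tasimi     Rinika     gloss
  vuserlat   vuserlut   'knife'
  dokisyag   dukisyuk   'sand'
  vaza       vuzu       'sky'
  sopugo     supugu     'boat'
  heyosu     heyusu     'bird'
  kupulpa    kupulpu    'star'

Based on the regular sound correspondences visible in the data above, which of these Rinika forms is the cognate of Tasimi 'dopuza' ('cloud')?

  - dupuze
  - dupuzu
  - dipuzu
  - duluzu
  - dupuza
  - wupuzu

dupuzu

sopugo ~ supugu — Tasimi o corresponds to Rinika u after a consonant, before a labial obstruent.
vaza ~ vuzu, kupulpa ~ kupulpu — Tasimi a corresponds to Rinika u word-finally.
Applying these to Tasimi 'dopuza':
  dopuza → dupuza   (o→u after a consonant, before a labial obstruent)
  dupuza → dupuzu   (a→u word-finally)
So the Rinika cognate is 'dupuzu'.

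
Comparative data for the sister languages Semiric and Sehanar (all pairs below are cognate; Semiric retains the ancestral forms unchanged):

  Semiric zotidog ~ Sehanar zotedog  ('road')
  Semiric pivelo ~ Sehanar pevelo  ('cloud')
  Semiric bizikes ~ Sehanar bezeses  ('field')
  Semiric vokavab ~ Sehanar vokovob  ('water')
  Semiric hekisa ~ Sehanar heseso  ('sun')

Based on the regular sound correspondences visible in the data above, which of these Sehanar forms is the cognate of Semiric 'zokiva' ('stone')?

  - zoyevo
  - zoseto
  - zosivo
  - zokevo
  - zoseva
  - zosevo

zosevo

hekisa ~ heseso — Semiric k corresponds to Sehanar s between vowels (before a front vowel).
pivelo ~ pevelo — Semiric i corresponds to Sehanar e after a consonant, before a labial obstruent.
hekisa ~ heseso — Semiric a corresponds to Sehanar o word-finally.
Applying these to Semiric 'zokiva':
  zokiva → zosiva   (k→s between vowels (before a front vowel))
  zosiva → zoseva   (i→e after a consonant, before a labial obstruent)
  zoseva → zosevo   (a→o word-finally)
So the Sehanar cognate is 'zosevo'.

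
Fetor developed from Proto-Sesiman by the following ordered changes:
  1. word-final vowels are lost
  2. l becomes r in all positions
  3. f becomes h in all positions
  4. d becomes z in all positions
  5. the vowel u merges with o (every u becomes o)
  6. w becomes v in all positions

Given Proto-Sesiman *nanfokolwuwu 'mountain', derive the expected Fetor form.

nanhokorvov

Fetor: *nanfokolwuwu > nanfokolwuw > nanfokorwuw > nanhokorwuw > nanhokorwow > nanhokorvov  (by apocope, unconditioned shift, unconditioned shift, vowel merger, unconditioned shift)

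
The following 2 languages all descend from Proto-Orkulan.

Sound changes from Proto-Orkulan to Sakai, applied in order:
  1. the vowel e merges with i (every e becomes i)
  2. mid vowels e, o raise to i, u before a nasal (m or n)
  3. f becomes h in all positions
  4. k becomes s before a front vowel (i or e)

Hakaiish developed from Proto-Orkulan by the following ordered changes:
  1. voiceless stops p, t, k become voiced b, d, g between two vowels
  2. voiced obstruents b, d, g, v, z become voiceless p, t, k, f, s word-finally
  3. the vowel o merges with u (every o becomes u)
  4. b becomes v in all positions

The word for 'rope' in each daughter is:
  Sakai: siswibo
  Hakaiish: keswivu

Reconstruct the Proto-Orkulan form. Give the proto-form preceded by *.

Position 6: Sakai has b, Hakaiish has v. Sakai preserves b here (none of its changes turn any other segment into b), so the proto-segment is *b.
Position 2: Sakai has i, Hakaiish has e. Hakaiish preserves e here (none of its changes turn any other segment into e), so the proto-segment is *e.
Position 7: Sakai has o, Hakaiish has u. Sakai preserves o here (none of its changes turn any other segment into o), so the proto-segment is *o.
This points to *keswibo. Verify forward in each daughter:
Sakai: *keswibo > kiswibo > siswibo  (by vowel merger, palatalisation)
Hakaiish: *keswibo > keswibu > keswivu  (by vowel merger, unconditioned shift)
*keswibo is the unique common source.

*keswibo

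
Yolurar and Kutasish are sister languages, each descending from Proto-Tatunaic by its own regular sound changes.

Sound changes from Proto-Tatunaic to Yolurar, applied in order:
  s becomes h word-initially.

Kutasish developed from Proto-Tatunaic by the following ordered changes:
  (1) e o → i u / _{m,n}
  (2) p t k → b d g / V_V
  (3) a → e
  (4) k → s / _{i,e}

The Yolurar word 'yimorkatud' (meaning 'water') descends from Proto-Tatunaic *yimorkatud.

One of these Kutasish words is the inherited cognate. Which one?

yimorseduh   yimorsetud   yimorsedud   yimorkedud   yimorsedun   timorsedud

Kutasish: *yimorkatud > yimorkadud > yimorkedud > yimorsedud  (by intervocalic voicing, vowel merger, palatalisation)
Only 'yimorsedud' matches the regular Kutasish development of *yimorkatud.

yimorsedud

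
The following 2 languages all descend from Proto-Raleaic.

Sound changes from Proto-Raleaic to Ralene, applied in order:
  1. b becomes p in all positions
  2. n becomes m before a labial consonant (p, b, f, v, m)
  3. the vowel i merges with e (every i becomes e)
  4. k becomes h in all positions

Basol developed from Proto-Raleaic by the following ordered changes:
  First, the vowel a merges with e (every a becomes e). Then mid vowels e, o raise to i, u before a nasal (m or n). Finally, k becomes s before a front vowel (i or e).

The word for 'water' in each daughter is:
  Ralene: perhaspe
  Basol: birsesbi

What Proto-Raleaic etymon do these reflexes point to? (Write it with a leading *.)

Position 5: Ralene has a, Basol has e. Ralene preserves a here (none of its changes turn any other segment into a), so the proto-segment is *a.
Position 4: Ralene has h, Basol has s. Taking the neighbouring segments as reconstructed: Ralene h could go back to *k or *h; Basol s could go back to *k or *s — the one source consistent with every daughter is *k.
Verify the candidate proto-form against each daughter:
Ralene: *birkasbi
  birkasbi → pirkaspi   [unconditioned shift]
  pirkaspi (rule 2 does not apply)
  pirkaspi → perkaspe   [vowel merger]
  perkaspe → perhaspe   [unconditioned shift]
  giving Ralene perhaspe.
Basol: start from *birkasbi.
  rule 1 (vowel merger): birkasbi → birkesbi
  rule 2: no change — birkesbi
  rule 3 (palatalisation): birkesbi → birsesbi
  ⇒ Basol birsesbi
No other proto-form is consistent with every reflex, so the reconstruction is *birkasbi.

*birkasbi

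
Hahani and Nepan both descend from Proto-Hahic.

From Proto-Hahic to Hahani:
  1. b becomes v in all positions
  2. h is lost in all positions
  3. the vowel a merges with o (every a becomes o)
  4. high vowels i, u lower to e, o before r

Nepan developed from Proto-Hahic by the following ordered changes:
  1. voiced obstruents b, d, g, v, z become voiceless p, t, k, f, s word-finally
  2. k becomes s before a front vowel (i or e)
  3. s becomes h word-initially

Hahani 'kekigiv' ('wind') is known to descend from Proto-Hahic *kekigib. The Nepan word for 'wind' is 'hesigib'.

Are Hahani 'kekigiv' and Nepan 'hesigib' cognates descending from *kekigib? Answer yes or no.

no

Derive the expected Nepan reflex of *kekigib:
Nepan: *kekigib > kekigip > sesigip > hesigip  (by final devoicing, palatalisation, debuccalisation)
The regular Nepan reflex would be 'hesigip', but the attested form is 'hesigib'. The correspondence is irregular, so they are not cognates (the Nepan form has a different source).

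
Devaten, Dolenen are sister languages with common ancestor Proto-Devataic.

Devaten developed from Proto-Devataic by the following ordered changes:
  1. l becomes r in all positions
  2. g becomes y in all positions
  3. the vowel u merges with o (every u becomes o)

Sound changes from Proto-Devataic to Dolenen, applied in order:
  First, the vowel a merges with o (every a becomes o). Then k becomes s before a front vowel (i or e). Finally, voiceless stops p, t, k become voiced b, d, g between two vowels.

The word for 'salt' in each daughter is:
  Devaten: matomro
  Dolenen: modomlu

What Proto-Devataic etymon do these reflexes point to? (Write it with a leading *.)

Position 7: Devaten has o, Dolenen has u. Dolenen preserves u here (none of its changes turn any other segment into u), so the proto-segment is *u.
Position 3: Devaten has t, Dolenen has d. Devaten preserves t here (none of its changes turn any other segment into t), so the proto-segment is *t.
Verify the candidate proto-form against each daughter:
Devaten: start from *matomlu.
  rule 1 (unconditioned shift): matomlu → matomru
  rule 2: no change — matomru
  rule 3 (vowel merger): matomru → matomro
  ⇒ Devaten matomro
Dolenen: start from *matomlu.
  rule 1 (vowel merger): matomlu → motomlu
  rule 2: no change — motomlu
  rule 3 (intervocalic voicing): motomlu → modomlu
  ⇒ Dolenen modomlu
No other proto-form is consistent with every reflex, so the reconstruction is *matomlu.

*matomlu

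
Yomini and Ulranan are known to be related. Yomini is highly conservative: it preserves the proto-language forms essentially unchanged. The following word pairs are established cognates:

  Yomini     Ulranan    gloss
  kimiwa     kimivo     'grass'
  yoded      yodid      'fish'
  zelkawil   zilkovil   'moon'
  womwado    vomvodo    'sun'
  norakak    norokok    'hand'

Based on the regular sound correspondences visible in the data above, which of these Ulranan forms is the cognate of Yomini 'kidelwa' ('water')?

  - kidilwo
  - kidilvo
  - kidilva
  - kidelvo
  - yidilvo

yoded ~ yodid, zelkawil ~ zilkovil — Yomini e corresponds to Ulranan i after a consonant, before a consonant other than r, m, n, p, b, f, v.
womwado ~ vomvodo — Yomini w corresponds to Ulranan v after a consonant, before a back vowel.
kimiwa ~ kimivo — Yomini a corresponds to Ulranan o word-finally.
Applying these to Yomini 'kidelwa':
  kidelwa → kidilwa   (e→i after a consonant, before a consonant other than r, m, n, p, b, f, v)
  kidilwa → kidilva   (w→v after a consonant, before a back vowel)
  kidilva → kidilvo   (a→o word-finally)
So the Ulranan cognate is 'kidilvo'.

kidilvo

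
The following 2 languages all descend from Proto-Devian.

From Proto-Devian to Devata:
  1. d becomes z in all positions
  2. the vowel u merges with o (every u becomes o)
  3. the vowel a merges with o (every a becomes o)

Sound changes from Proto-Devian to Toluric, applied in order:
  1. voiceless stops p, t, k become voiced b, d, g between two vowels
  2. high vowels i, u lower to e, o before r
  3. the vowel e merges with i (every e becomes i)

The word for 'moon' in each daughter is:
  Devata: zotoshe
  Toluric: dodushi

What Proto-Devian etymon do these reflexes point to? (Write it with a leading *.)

Position 3: Devata has t, Toluric has d. Devata preserves t here (none of its changes turn any other segment into t), so the proto-segment is *t.
Position 7: Devata has e, Toluric has i. Devata preserves e here (none of its changes turn any other segment into e), so the proto-segment is *e.
Verify the candidate proto-form against each daughter:
Devata: start from *dotushe.
  rule 1 (unconditioned shift): dotushe → zotushe
  rule 2 (vowel merger): zotushe → zotoshe
  rule 3: no change — zotoshe
  ⇒ Devata zotoshe
Toluric: *dotushe
  dotushe → dodushe   [intervocalic voicing]
  dodushe (rule 2 does not apply)
  dodushe → dodushi   [vowel merger]
  giving Toluric dodushi.
Only *dotushe yields all of Devata zotoshe, Toluric dodushi.

*dotushe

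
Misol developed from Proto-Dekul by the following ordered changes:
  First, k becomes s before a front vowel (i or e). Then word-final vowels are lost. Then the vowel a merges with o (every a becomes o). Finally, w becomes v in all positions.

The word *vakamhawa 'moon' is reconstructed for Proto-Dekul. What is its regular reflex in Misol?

vokomhov

Misol: *vakamhawa
  vakamhawa (rule 1 does not apply)
  vakamhawa → vakamhaw   [apocope]
  vakamhaw → vokomhow   [vowel merger]
  vokomhow → vokomhov   [unconditioned shift]
  giving Misol vokomhov.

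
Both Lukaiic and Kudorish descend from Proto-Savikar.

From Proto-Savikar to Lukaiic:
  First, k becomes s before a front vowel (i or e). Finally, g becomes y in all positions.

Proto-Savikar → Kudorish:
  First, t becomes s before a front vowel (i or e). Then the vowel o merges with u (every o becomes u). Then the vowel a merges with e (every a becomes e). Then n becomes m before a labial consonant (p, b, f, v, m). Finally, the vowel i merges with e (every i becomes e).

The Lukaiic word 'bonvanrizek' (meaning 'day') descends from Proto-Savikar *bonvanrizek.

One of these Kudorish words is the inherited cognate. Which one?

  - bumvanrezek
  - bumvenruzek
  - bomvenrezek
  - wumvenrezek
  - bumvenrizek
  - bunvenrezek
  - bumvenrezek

bumvenrezek

Kudorish: start from *bonvanrizek.
  rule 1: no change — bonvanrizek
  rule 2 (vowel merger): bonvanrizek → bunvanrizek
  rule 3 (vowel merger): bunvanrizek → bunvenrizek
  rule 4 (nasal place assimilation): bunvenrizek → bumvenrizek
  rule 5 (vowel merger): bumvenrizek → bumvenrezek
  ⇒ Kudorish bumvenrezek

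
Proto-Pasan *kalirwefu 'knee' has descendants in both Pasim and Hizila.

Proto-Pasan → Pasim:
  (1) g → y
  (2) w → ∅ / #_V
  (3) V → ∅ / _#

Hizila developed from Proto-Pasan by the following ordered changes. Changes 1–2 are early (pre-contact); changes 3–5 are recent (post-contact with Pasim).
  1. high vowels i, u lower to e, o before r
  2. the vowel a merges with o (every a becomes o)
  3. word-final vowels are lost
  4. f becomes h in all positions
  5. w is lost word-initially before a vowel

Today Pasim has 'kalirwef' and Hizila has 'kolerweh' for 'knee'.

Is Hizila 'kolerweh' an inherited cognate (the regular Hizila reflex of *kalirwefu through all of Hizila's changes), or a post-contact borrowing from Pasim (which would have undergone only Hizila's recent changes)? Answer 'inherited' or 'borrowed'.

If inherited, *kalirwefu would pass through all of Hizila's changes:
Hizila: *kalirwefu > kalerwefu > kolerwefu > kolerwef > kolerweh  (by pre-rhotic lowering, vowel merger, apocope, unconditioned shift)
If borrowed from Pasim 'kalirwef' after the early changes, it would undergo only the recent ones:
  rule 3 (apocope): no change (kalirwef)
  rule 4 (unconditioned shift): kalirwef → kalirweh
  rule 5 (glide loss): no change (kalirweh)
  ⇒ as a loan: kalirweh
Hizila 'kolerweh' matches the inherited outcome exactly, so it is an inherited cognate, not a loan.

inherited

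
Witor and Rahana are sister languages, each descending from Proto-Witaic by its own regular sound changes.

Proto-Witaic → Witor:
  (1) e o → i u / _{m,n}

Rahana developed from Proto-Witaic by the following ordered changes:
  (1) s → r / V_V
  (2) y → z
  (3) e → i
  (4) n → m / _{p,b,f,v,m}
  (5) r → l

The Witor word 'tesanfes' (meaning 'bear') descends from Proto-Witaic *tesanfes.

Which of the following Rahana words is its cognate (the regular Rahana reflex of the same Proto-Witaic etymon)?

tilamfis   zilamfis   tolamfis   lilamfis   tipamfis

Rahana: start from *tesanfes.
  rule 1 (rhotacism): tesanfes → teranfes
  rule 2: no change — teranfes
  rule 3 (vowel merger): teranfes → tiranfis
  rule 4 (nasal place assimilation): tiranfis → tiramfis
  rule 5 (unconditioned shift): tiramfis → tilamfis
  ⇒ Rahana tilamfis
Only 'tilamfis' matches the regular Rahana development of *tesanfes.

tilamfis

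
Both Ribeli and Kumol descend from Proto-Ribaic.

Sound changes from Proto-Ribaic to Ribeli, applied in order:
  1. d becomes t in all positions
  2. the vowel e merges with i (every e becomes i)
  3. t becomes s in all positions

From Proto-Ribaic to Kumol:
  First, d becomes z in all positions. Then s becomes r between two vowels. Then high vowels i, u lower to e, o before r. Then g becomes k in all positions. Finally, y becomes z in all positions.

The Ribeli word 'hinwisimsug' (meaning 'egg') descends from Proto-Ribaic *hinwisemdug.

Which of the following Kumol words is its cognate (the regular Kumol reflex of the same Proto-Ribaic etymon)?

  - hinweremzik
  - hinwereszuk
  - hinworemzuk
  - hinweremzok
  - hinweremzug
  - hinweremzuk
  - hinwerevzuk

Kumol: *hinwisemdug
  hinwisemdug → hinwisemzug   [unconditioned shift]
  hinwisemzug → hinwiremzug   [rhotacism]
  hinwiremzug → hinweremzug   [pre-rhotic lowering]
  hinweremzug → hinweremzuk   [unconditioned shift]
  hinweremzuk (rule 5 does not apply)
  giving Kumol hinweremzuk.

hinweremzuk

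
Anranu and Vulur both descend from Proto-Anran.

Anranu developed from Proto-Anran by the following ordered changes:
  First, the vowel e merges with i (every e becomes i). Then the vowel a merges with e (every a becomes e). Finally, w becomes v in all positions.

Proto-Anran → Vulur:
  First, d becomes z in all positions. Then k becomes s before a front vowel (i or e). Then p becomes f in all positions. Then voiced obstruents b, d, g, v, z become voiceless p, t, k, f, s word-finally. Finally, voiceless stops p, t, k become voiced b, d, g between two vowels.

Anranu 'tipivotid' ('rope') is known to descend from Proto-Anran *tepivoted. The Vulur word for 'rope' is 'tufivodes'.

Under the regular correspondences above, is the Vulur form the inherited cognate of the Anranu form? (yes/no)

no

Derive the expected Vulur reflex of *tepivoted:
Vulur: *tepivoted > tepivotez > tefivotez > tefivotes > tefivodes  (by unconditioned shift, unconditioned shift, final devoicing, intervocalic voicing)
The regular Vulur reflex would be 'tefivodes', but the attested form is 'tufivodes'. The correspondence is irregular, so they are not cognates (the Vulur form has a different source).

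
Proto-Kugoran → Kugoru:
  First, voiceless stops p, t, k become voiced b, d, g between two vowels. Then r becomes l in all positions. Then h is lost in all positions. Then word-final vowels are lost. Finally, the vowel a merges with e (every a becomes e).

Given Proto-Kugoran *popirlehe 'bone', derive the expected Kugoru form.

Kugoru: *popirlehe
  popirlehe → pobirlehe   [intervocalic voicing]
  pobirlehe → pobillehe   [unconditioned shift]
  pobillehe → pobillee   [h-loss]
  pobillee → pobille   [apocope]
  pobille (rule 5 does not apply)
  giving Kugoru pobille.

pobille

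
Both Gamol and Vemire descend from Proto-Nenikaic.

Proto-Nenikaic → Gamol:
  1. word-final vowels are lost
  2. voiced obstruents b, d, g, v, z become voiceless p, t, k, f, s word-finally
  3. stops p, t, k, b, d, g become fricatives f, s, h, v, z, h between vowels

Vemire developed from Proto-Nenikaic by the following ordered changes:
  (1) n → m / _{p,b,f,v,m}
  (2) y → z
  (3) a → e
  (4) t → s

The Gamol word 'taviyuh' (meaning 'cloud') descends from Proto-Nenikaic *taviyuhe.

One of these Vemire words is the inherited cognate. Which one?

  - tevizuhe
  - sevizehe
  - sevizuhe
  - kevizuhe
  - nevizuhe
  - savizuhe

Vemire: start from *taviyuhe.
  rule 1: no change — taviyuhe
  rule 2 (unconditioned shift): taviyuhe → tavizuhe
  rule 3 (vowel merger): tavizuhe → tevizuhe
  rule 4 (unconditioned shift): tevizuhe → sevizuhe
  ⇒ Vemire sevizuhe
The other candidates each miss or misapply at least one Vemire change.

sevizuhe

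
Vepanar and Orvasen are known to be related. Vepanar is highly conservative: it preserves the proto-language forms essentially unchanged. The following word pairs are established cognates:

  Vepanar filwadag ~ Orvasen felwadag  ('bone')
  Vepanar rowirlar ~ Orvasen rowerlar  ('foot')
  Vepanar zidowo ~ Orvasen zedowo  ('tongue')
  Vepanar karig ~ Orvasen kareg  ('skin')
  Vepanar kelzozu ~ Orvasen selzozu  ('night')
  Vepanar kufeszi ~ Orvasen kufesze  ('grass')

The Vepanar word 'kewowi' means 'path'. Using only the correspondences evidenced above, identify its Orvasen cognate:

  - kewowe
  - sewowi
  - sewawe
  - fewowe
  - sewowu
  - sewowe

sewowe

kelzozu ~ selzozu — Vepanar k corresponds to Orvasen s word-initially before a front vowel.
kufeszi ~ kufesze — Vepanar i corresponds to Orvasen e word-finally.
Applying these to Vepanar 'kewowi':
  kewowi → sewowi   (k→s word-initially before a front vowel)
  sewowi → sewowe   (i→e word-finally)
So the Orvasen cognate is 'sewowe'.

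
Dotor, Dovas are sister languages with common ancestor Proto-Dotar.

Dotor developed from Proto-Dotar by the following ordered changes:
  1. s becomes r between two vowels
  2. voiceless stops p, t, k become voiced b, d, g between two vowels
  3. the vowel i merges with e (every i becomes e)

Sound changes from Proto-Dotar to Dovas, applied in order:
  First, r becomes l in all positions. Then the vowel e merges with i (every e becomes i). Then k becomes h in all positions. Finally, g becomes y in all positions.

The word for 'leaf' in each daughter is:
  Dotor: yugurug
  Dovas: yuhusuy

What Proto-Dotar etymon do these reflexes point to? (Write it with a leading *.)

*yukusug

Position 5: Dotor has r, Dovas has s. Dovas preserves s here (none of its changes turn any other segment into s), so the proto-segment is *s.
Position 7: Dotor has g, Dovas has y. Taking the neighbouring segments as reconstructed: Dotor g can only go back to *g; Dovas y could go back to *g or *y — the one source consistent with every daughter is *g.
This points to *yukusug. Verify forward in each daughter:
Dotor: *yukusug
  yukusug → yukurug   [rhotacism]
  yukurug → yugurug   [intervocalic voicing]
  yugurug (rule 3 does not apply)
  giving Dotor yugurug.
Dovas: start from *yukusug.
  rule 1: no change — yukusug
  rule 2: no change — yukusug
  rule 3 (unconditioned shift): yukusug → yuhusug
  rule 4 (unconditioned shift): yuhusug → yuhusuy
  ⇒ Dovas yuhusuy
No other proto-form is consistent with every reflex, so the reconstruction is *yukusug.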